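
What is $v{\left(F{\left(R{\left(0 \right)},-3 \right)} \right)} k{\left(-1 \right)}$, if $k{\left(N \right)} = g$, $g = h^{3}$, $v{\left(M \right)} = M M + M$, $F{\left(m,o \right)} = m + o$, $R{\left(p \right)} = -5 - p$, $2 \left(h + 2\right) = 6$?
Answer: $56$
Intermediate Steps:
$h = 1$ ($h = -2 + \frac{1}{2} \cdot 6 = -2 + 3 = 1$)
$v{\left(M \right)} = M + M^{2}$ ($v{\left(M \right)} = M^{2} + M = M + M^{2}$)
$g = 1$ ($g = 1^{3} = 1$)
$k{\left(N \right)} = 1$
$v{\left(F{\left(R{\left(0 \right)},-3 \right)} \right)} k{\left(-1 \right)} = \left(\left(-5 - 0\right) - 3\right) \left(1 - 8\right) 1 = \left(\left(-5 + 0\right) - 3\right) \left(1 + \left(\left(-5 + 0\right) - 3\right)\right) 1 = \left(-5 - 3\right) \left(1 - 8\right) 1 = - 8 \left(1 - 8\right) 1 = \left(-8\right) \left(-7\right) 1 = 56 \cdot 1 = 56$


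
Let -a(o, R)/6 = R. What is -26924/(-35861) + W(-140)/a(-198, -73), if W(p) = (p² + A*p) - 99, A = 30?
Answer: 560501873/15707118 ≈ 35.685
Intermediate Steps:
a(o, R) = -6*R
W(p) = -99 + p² + 30*p (W(p) = (p² + 30*p) - 99 = -99 + p² + 30*p)
-26924/(-35861) + W(-140)/a(-198, -73) = -26924/(-35861) + (-99 + (-140)² + 30*(-140))/((-6*(-73))) = -26924*(-1/35861) + (-99 + 19600 - 4200)/438 = 26924/35861 + 15301*(1/438) = 26924/35861 + 15301/438 = 560501873/15707118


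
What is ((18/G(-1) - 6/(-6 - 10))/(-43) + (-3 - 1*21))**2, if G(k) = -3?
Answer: 67420521/118336 ≈ 569.74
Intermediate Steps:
((18/G(-1) - 6/(-6 - 10))/(-43) + (-3 - 1*21))**2 = ((18/(-3) - 6/(-6 - 10))/(-43) + (-3 - 1*21))**2 = ((18*(-1/3) - 6/(-16))*(-1/43) + (-3 - 21))**2 = ((-6 - 6*(-1/16))*(-1/43) - 24)**2 = ((-6 + 3/8)*(-1/43) - 24)**2 = (-45/8*(-1/43) - 24)**2 = (45/344 - 24)**2 = (-8211/344)**2 = 67420521/118336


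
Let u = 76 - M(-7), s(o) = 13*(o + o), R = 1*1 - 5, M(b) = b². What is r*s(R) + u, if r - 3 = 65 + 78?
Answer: -15157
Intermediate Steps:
R = -4 (R = 1 - 5 = -4)
s(o) = 26*o (s(o) = 13*(2*o) = 26*o)
r = 146 (r = 3 + (65 + 78) = 3 + 143 = 146)
u = 27 (u = 76 - 1*(-7)² = 76 - 1*49 = 76 - 49 = 27)
r*s(R) + u = 146*(26*(-4)) + 27 = 146*(-104) + 27 = -15184 + 27 = -15157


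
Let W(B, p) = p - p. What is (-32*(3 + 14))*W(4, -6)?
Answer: 0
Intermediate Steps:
W(B, p) = 0
(-32*(3 + 14))*W(4, -6) = -32*(3 + 14)*0 = -32*17*0 = -544*0 = 0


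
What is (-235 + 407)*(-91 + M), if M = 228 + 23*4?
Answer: 39388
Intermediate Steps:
M = 320 (M = 228 + 92 = 320)
(-235 + 407)*(-91 + M) = (-235 + 407)*(-91 + 320) = 172*229 = 39388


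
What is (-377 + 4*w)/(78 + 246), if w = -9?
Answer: -413/324 ≈ -1.2747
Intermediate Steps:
(-377 + 4*w)/(78 + 246) = (-377 + 4*(-9))/(78 + 246) = (-377 - 36)/324 = -413*1/324 = -413/324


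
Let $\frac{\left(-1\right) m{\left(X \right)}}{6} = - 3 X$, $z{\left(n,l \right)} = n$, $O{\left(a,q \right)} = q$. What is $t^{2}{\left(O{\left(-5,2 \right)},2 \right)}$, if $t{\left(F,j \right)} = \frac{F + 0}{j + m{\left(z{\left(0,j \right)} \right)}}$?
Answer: $1$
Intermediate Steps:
$m{\left(X \right)} = 18 X$ ($m{\left(X \right)} = - 6 \left(- 3 X\right) = 18 X$)
$t{\left(F,j \right)} = \frac{F}{j}$ ($t{\left(F,j \right)} = \frac{F + 0}{j + 18 \cdot 0} = \frac{F}{j + 0} = \frac{F}{j}$)
$t^{2}{\left(O{\left(-5,2 \right)},2 \right)} = \left(\frac{2}{2}\right)^{2} = \left(2 \cdot \frac{1}{2}\right)^{2} = 1^{2} = 1$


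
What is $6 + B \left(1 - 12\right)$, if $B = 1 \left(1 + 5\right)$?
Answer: $-60$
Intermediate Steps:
$B = 6$ ($B = 1 \cdot 6 = 6$)
$6 + B \left(1 - 12\right) = 6 + 6 \left(1 - 12\right) = 6 + 6 \left(-11\right) = 6 - 66 = -60$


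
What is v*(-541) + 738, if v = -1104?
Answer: 598002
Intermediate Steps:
v*(-541) + 738 = -1104*(-541) + 738 = 597264 + 738 = 598002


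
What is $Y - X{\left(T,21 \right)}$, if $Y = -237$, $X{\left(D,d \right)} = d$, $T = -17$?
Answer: $-258$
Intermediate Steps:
$Y - X{\left(T,21 \right)} = -237 - 21 = -258$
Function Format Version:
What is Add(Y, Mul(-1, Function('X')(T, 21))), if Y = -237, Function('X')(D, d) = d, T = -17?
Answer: -258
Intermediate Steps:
Add(Y, Mul(-1, Function('X')(T, 21))) = Add(-237, Mul(-1, 21)) = Add(-237, -21) = -258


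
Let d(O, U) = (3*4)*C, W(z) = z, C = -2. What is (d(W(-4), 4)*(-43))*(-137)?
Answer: -141384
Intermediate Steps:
d(O, U) = -24 (d(O, U) = (3*4)*(-2) = 12*(-2) = -24)
(d(W(-4), 4)*(-43))*(-137) = -24*(-43)*(-137) = 1032*(-137) = -141384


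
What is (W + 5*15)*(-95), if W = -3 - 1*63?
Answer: -855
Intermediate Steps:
W = -66 (W = -3 - 63 = -66)
(W + 5*15)*(-95) = (-66 + 5*15)*(-95) = (-66 + 75)*(-95) = 9*(-95) = -855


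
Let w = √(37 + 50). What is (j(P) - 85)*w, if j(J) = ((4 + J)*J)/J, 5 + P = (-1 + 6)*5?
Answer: -61*√87 ≈ -568.97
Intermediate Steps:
P = 20 (P = -5 + (-1 + 6)*5 = -5 + 5*5 = -5 + 25 = 20)
w = √87 ≈ 9.3274
j(J) = 4 + J (j(J) = (J*(4 + J))/J = 4 + J)
(j(P) - 85)*w = ((4 + 20) - 85)*√87 = (24 - 85)*√87 = -61*√87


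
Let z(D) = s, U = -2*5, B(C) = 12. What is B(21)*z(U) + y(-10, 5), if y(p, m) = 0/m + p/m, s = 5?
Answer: 58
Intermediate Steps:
y(p, m) = p/m (y(p, m) = 0 + p/m = p/m)
U = -10
z(D) = 5
B(21)*z(U) + y(-10, 5) = 12*5 - 10/5 = 60 - 10*1/5 = 60 - 2 = 58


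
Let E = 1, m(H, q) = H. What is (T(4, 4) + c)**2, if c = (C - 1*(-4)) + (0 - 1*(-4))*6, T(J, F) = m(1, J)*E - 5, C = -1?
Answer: 529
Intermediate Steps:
T(J, F) = -4 (T(J, F) = 1*1 - 5 = 1 - 5 = -4)
c = 27 (c = (-1 - 1*(-4)) + (0 - 1*(-4))*6 = (-1 + 4) + (0 + 4)*6 = 3 + 4*6 = 3 + 24 = 27)
(T(4, 4) + c)**2 = (-4 + 27)**2 = 23**2 = 529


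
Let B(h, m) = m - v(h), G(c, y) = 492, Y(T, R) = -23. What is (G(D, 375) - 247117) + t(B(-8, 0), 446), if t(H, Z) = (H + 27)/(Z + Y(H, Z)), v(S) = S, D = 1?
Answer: -104322340/423 ≈ -2.4663e+5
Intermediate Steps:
B(h, m) = m - h
t(H, Z) = (27 + H)/(-23 + Z) (t(H, Z) = (H + 27)/(Z - 23) = (27 + H)/(-23 + Z))
(G(D, 375) - 247117) + t(B(-8, 0), 446) = (492 - 247117) + (27 + (0 - 1*(-8)))/(-23 + 446) = -246625 + (27 + (0 + 8))/423 = -246625 + (27 + 8)/423 = -246625 + (1/423)*35 = -246625 + 35/423 = -104322340/423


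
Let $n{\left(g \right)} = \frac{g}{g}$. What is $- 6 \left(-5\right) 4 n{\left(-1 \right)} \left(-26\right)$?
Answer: $-3120$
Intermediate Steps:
$n{\left(g \right)} = 1$
$- 6 \left(-5\right) 4 n{\left(-1 \right)} \left(-26\right) = - 6 \left(-5\right) 4 \cdot 1 \left(-26\right) = - 6 \left(\left(-20\right) 1\right) \left(-26\right) = \left(-6\right) \left(-20\right) \left(-26\right) = 120 \left(-26\right) = -3120$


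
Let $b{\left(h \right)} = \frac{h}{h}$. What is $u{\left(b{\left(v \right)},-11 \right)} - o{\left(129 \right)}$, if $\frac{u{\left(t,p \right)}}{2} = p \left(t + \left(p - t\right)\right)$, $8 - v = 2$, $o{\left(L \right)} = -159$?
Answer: $401$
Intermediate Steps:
$v = 6$ ($v = 8 - 2 = 6$)
$b{\left(h \right)} = 1$
$u{\left(t,p \right)} = 2 p^{2}$ ($u{\left(t,p \right)} = 2 p \left(t + \left(p - t\right)\right) = 2 p p = 2 p^{2}$)
$u{\left(b{\left(v \right)},-11 \right)} - o{\left(129 \right)} = 2 \left(-11\right)^{2} - -159 = 2 \cdot 121 + 159 = 242 + 159 = 401$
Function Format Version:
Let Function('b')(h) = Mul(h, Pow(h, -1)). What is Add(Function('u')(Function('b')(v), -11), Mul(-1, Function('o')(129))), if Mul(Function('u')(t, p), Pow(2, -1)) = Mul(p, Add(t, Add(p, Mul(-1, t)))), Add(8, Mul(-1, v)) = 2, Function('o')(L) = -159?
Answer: 401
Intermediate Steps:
v = 6 (v = Add(8, Mul(-1, 2)) = Add(8, -2) = 6)
Function('b')(h) = 1
Function('u')(t, p) = Mul(2, Pow(p, 2)) (Function('u')(t, p) = Mul(2, Mul(p, Add(t, Add(p, Mul(-1, t))))) = Mul(2, Mul(p, p)) = Mul(2, Pow(p, 2)))
Add(Function('u')(Function('b')(v), -11), Mul(-1, Function('o')(129))) = Add(Mul(2, Pow(-11, 2)), Mul(-1, -159)) = Add(Mul(2, 121), 159) = Add(242, 159) = 401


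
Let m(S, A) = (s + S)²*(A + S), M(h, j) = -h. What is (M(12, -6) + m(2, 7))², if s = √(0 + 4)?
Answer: 17424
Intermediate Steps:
s = 2 (s = √4 = 2)
m(S, A) = (2 + S)²*(A + S)
(M(12, -6) + m(2, 7))² = (-1*12 + (2 + 2)²*(7 + 2))² = (-12 + 4²*9)² = (-12 + 16*9)² = (-12 + 144)² = 132² = 17424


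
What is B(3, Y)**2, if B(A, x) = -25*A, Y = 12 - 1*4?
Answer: 5625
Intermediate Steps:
Y = 8 (Y = 12 - 4 = 8)
B(3, Y)**2 = (-25*3)**2 = (-75)**2 = 5625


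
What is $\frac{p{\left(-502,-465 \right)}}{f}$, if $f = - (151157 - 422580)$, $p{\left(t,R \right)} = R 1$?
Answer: $- \frac{465}{271423} \approx -0.0017132$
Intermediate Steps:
$p{\left(t,R \right)} = R$
$f = 271423$ ($f = - (151157 - 422580) = \left(-1\right) \left(-271423\right) = 271423$)
$\frac{p{\left(-502,-465 \right)}}{f} = - \frac{465}{271423}$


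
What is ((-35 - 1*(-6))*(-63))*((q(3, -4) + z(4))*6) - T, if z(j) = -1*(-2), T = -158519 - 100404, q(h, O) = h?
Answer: 313733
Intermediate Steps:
T = -258923
z(j) = 2
((-35 - 1*(-6))*(-63))*((q(3, -4) + z(4))*6) - T = ((-35 - 1*(-6))*(-63))*((3 + 2)*6) - 1*(-258923) = ((-35 + 6)*(-63))*(5*6) + 258923 = -29*(-63)*30 + 258923 = 1827*30 + 258923 = 54810 + 258923 = 313733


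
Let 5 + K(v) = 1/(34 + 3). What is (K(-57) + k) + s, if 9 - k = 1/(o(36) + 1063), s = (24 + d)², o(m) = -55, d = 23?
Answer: 82537019/37296 ≈ 2213.0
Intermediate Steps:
s = 2209 (s = (24 + 23)² = 47² = 2209)
K(v) = -184/37 (K(v) = -5 + 1/(34 + 3) = -5 + 1/37 = -184/37)
k = 9071/1008 (k = 9 - 1/(-55 + 1063) = 9 - 1/1008 = 9071/1008 ≈ 8.9990)
(K(-57) + k) + s = (-184/37 + 9071/1008) + 2209 = 150155/37296 + 2209 = 82537019/37296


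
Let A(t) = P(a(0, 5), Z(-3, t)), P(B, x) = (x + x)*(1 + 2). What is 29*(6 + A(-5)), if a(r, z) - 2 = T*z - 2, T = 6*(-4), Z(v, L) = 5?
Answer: 1044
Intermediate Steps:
T = -24
a(r, z) = -24*z (a(r, z) = 2 + (-24*z - 2) = 2 + (-2 - 24*z) = -24*z)
P(B, x) = 6*x (P(B, x) = (2*x)*3 = 6*x)
A(t) = 30 (A(t) = 6*5 = 30)
29*(6 + A(-5)) = 29*(6 + 30) = 29*36 = 1044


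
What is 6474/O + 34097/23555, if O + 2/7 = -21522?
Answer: 290675153/253478720 ≈ 1.1467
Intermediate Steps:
O = -150656/7 (O = -2/7 - 21522 = -150656/7 ≈ -21522.)
6474/O + 34097/23555 = 6474/(-150656/7) + 34097/23555 = 6474*(-7/150656) + 34097*(1/23555) = -22659/75328 + 4871/3365 = 290675153/253478720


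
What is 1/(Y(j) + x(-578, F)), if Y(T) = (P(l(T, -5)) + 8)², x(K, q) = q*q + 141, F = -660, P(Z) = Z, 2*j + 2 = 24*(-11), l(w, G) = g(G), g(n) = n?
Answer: 1/435750 ≈ 2.2949e-6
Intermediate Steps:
l(w, G) = G
j = -133 (j = -1 + (24*(-11))/2 = -1 + (½)*(-264) = -1 - 132 = -133)
x(K, q) = 141 + q² (x(K, q) = q² + 141 = 141 + q²)
Y(T) = 9 (Y(T) = (-5 + 8)² = 3² = 9)
1/(Y(j) + x(-578, F)) = 1/(9 + (141 + (-660)²)) = 1/(9 + (141 + 435600)) = 1/(9 + 435741) = 1/435750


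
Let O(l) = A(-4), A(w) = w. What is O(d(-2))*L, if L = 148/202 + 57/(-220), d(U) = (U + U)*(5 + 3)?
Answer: -10523/5555 ≈ -1.8943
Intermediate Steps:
d(U) = 16*U (d(U) = (2*U)*8 = 16*U)
L = 10523/22220 (L = 148*(1/202) + 57*(-1/220) = 74/101 - 57/220 = 10523/22220 ≈ 0.47358)
O(l) = -4
O(d(-2))*L = -4*10523/22220 = -10523/5555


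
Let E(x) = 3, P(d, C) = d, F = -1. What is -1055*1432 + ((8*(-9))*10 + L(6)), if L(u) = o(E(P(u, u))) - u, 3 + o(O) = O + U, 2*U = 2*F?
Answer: -1511487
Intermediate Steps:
U = -1 (U = (2*(-1))/2 = (½)*(-2) = -1)
o(O) = -4 + O (o(O) = -3 + (O - 1) = -3 + (-1 + O) = -4 + O)
L(u) = -1 - u (L(u) = (-4 + 3) - u = -1 - u)
-1055*1432 + ((8*(-9))*10 + L(6)) = -1055*1432 + ((8*(-9))*10 + (-1 - 1*6)) = -1510760 + (-72*10 + (-1 - 6)) = -1510760 + (-720 - 7) = -1510760 - 727 = -1511487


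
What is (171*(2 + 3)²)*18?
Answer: 76950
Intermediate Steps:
(171*(2 + 3)²)*18 = (171*5²)*18 = (171*25)*18 = 4275*18 = 76950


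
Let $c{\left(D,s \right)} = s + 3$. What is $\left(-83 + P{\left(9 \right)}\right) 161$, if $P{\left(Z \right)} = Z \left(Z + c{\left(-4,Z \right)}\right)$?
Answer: $17066$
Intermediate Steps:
$c{\left(D,s \right)} = 3 + s$
$P{\left(Z \right)} = Z \left(3 + 2 Z\right)$ ($P{\left(Z \right)} = Z \left(Z + \left(3 + Z\right)\right) = Z \left(3 + 2 Z\right)$)
$\left(-83 + P{\left(9 \right)}\right) 161 = \left(-83 + 9 \left(3 + 2 \cdot 9\right)\right) 161 = \left(-83 + 9 \left(3 + 18\right)\right) 161 = \left(-83 + 9 \cdot 21\right) 161 = \left(-83 + 189\right) 161 = 106 \cdot 161 = 17066$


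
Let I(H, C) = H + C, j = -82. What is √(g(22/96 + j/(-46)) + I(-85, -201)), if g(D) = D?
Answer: I*√21633087/276 ≈ 16.852*I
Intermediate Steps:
I(H, C) = C + H
√(g(22/96 + j/(-46)) + I(-85, -201)) = √((22/96 - 82/(-46)) + (-201 - 85)) = √((22*(1/96) - 82*(-1/46)) - 286) = √((11/48 + 41/23) - 286) = √(2221/1104 - 286) = √(-313523/1104) = I*√21633087/276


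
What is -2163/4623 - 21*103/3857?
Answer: -873440/849091 ≈ -1.0287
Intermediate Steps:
-2163/4623 - 21*103/3857 = -2163*1/4623 - 2163*1/3857 = -721/1541 - 309/551 = -873440/849091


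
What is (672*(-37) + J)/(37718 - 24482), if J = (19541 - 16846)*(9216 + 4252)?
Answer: 9067849/3309 ≈ 2740.4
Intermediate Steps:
J = 36296260 (J = 2695*13468 = 36296260)
(672*(-37) + J)/(37718 - 24482) = (672*(-37) + 36296260)/(37718 - 24482) = (-24864 + 36296260)/13236 = 36271396*(1/13236) = 9067849/3309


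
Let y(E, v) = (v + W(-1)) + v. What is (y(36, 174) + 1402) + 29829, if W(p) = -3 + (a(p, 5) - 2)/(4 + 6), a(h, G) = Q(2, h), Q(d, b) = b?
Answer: 315757/10 ≈ 31576.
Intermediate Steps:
a(h, G) = h
W(p) = -16/5 + p/10 (W(p) = -3 + (p - 2)/(4 + 6) = -3 + (-2 + p)/10 = -3 + (-2 + p)*(1/10) = -3 + (-1/5 + p/10) = -16/5 + p/10)
y(E, v) = -33/10 + 2*v (y(E, v) = (v + (-16/5 + (1/10)*(-1))) + v = (v + (-16/5 - 1/10)) + v = (v - 33/10) + v = (-33/10 + v) + v = -33/10 + 2*v)
(y(36, 174) + 1402) + 29829 = ((-33/10 + 2*174) + 1402) + 29829 = ((-33/10 + 348) + 1402) + 29829 = (3447/10 + 1402) + 29829 = 17467/10 + 29829 = 315757/10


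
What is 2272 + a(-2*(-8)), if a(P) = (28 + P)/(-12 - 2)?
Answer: 15882/7 ≈ 2268.9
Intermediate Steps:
a(P) = -2 - P/14 (a(P) = (28 + P)/(-14) = (28 + P)*(-1/14) = -2 - P/14)
2272 + a(-2*(-8)) = 2272 + (-2 - (-1)*(-8)/7) = 2272 + (-2 - 1/14*16) = 2272 + (-2 - 8/7) = 2272 - 22/7 = 15882/7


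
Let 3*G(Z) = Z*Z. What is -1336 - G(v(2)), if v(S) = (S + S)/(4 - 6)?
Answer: -4012/3 ≈ -1337.3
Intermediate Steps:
v(S) = -S (v(S) = (2*S)/(-2) = (2*S)*(-½) = -S)
G(Z) = Z²/3 (G(Z) = (Z*Z)/3 = Z²/3)
-1336 - G(v(2)) = -1336 - (-1*2)²/3 = -1336 - (-2)²/3 = -1336 - 4/3 = -4012/3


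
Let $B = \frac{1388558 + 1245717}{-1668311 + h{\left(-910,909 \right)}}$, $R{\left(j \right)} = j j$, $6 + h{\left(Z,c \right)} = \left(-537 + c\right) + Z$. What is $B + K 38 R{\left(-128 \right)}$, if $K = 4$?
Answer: $\frac{831212090873}{333771} \approx 2.4904 \cdot 10^{6}$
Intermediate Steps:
$h{\left(Z,c \right)} = -543 + Z + c$ ($h{\left(Z,c \right)} = -6 + \left(\left(-537 + c\right) + Z\right) = -6 + \left(-537 + Z + c\right) = -543 + Z + c$)
$R{\left(j \right)} = j^{2}$
$B = - \frac{526855}{333771}$ ($B = \frac{1388558 + 1245717}{-1668311 - 544} = \frac{2634275}{-1668311 - 544} = \frac{2634275}{-1668855} = 2634275 \left(- \frac{1}{1668855}\right) = - \frac{526855}{333771} \approx -1.5785$)
$B + K 38 R{\left(-128 \right)} = - \frac{526855}{333771} + 4 \cdot 38 \left(-128\right)^{2} = - \frac{526855}{333771} + 152 \cdot 16384 = - \frac{526855}{333771} + 2490368 = \frac{831212090873}{333771}$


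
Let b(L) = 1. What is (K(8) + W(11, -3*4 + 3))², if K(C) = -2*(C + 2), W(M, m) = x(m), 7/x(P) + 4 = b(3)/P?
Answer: 644809/1369 ≈ 471.01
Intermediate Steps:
x(P) = 7/(-4 + 1/P)
W(M, m) = -7*m/(-1 + 4*m)
K(C) = -4 - 2*C (K(C) = -2*(2 + C) = -4 - 2*C)
(K(8) + W(11, -3*4 + 3))² = ((-4 - 2*8) - 7*(-3*4 + 3)/(-1 + 4*(-3*4 + 3)))² = ((-4 - 16) - 7*(-12 + 3)/(-1 + 4*(-12 + 3)))² = (-20 - 7*(-9)/(-1 + 4*(-9)))² = (-20 - 7*(-9)/(-1 - 36))² = (-20 - 7*(-9)/(-37))² = (-20 - 7*(-9)*(-1/37))² = (-20 - 63/37)² = (-803/37)² = 644809/1369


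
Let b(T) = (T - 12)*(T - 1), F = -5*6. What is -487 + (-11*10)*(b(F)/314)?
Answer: -148069/157 ≈ -943.11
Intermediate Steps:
F = -30
b(T) = (-1 + T)*(-12 + T) (b(T) = (-12 + T)*(-1 + T) = (-1 + T)*(-12 + T))
-487 + (-11*10)*(b(F)/314) = -487 + (-11*10)*((12 + (-30)² - 13*(-30))/314) = -487 - 110*(12 + 900 + 390)/314 = -487 - 143220/314 = -487 - 110*651/157 = -487 - 71610/157 = -148069/157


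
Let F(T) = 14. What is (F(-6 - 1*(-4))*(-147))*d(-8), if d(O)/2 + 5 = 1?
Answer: 16464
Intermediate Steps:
d(O) = -8 (d(O) = -10 + 2*1 = -10 + 2 = -8)
(F(-6 - 1*(-4))*(-147))*d(-8) = (14*(-147))*(-8) = -2058*(-8) = 16464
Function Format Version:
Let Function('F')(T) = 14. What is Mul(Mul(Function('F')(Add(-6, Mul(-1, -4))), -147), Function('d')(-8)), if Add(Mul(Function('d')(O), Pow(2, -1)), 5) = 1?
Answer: 16464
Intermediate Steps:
Function('d')(O) = -8 (Function('d')(O) = Add(-10, Mul(2, 1)) = Add(-10, 2) = -8)
Mul(Mul(Function('F')(Add(-6, Mul(-1, -4))), -147), Function('d')(-8)) = Mul(Mul(14, -147), -8) = Mul(-2058, -8) = 16464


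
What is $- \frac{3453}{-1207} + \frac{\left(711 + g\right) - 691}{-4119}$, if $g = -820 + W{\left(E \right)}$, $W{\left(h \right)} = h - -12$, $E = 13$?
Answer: $\frac{15158332}{4971633} \approx 3.049$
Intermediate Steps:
$W{\left(h \right)} = 12 + h$ ($W{\left(h \right)} = h + 12 = 12 + h$)
$g = -795$ ($g = -820 + \left(12 + 13\right) = -820 + 25 = -795$)
$- \frac{3453}{-1207} + \frac{\left(711 + g\right) - 691}{-4119} = - \frac{3453}{-1207} + \frac{\left(711 - 795\right) - 691}{-4119} = \left(-3453\right) \left(- \frac{1}{1207}\right) + \left(-84 - 691\right) \left(- \frac{1}{4119}\right) = \frac{3453}{1207} - - \frac{775}{4119} = \frac{3453}{1207} + \frac{775}{4119} = \frac{15158332}{4971633}$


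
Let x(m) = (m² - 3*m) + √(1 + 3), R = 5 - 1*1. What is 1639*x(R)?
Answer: 9834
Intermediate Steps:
R = 4 (R = 5 - 1 = 4)
x(m) = 2 + m² - 3*m (x(m) = (m² - 3*m) + √4 = (m² - 3*m) + 2 = 2 + m² - 3*m)
1639*x(R) = 1639*(2 + 4² - 3*4) = 1639*(2 + 16 - 12) = 1639*6 = 9834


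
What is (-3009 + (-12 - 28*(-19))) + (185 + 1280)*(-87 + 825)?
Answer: 1078681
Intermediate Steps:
(-3009 + (-12 - 28*(-19))) + (185 + 1280)*(-87 + 825) = (-3009 + (-12 + 532)) + 1465*738 = (-3009 + 520) + 1081170 = -2489 + 1081170 = 1078681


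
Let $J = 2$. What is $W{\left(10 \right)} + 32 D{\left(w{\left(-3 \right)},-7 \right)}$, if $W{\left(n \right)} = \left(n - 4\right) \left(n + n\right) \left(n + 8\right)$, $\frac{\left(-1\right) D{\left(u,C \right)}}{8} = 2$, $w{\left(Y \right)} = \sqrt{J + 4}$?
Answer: $1648$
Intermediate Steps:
$w{\left(Y \right)} = \sqrt{6}$ ($w{\left(Y \right)} = \sqrt{2 + 4} = \sqrt{6}$)
$D{\left(u,C \right)} = -16$ ($D{\left(u,C \right)} = \left(-8\right) 2 = -16$)
$W{\left(n \right)} = 2 n \left(-4 + n\right) \left(8 + n\right)$ ($W{\left(n \right)} = \left(-4 + n\right) 2 n \left(8 + n\right) = 2 n \left(-4 + n\right) \left(8 + n\right)$)
$W{\left(10 \right)} + 32 D{\left(w{\left(-3 \right)},-7 \right)} = 2 \cdot 10 \left(-32 + 10^{2} + 4 \cdot 10\right) + 32 \left(-16\right) = 2 \cdot 10 \left(-32 + 100 + 40\right) - 512 = 2 \cdot 10 \cdot 108 - 512 = 2160 - 512 = 1648$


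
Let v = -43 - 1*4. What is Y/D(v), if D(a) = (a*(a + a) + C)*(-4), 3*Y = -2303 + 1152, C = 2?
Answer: 1151/53040 ≈ 0.021701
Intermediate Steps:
v = -47 (v = -43 - 4 = -47)
Y = -1151/3 (Y = (-2303 + 1152)/3 = (⅓)*(-1151) = -1151/3 ≈ -383.67)
D(a) = -8 - 8*a² (D(a) = (a*(a + a) + 2)*(-4) = (a*(2*a) + 2)*(-4) = (2*a² + 2)*(-4) = (2 + 2*a²)*(-4) = -8 - 8*a²)
Y/D(v) = -1151/(3*(-8 - 8*(-47)²)) = -1151/(3*(-8 - 8*2209)) = -1151/(3*(-8 - 17672)) = -1151/3/(-17680) = -1151/3*(-1/17680) = 1151/53040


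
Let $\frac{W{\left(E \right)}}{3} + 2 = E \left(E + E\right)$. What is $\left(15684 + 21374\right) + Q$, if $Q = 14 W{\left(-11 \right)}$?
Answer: $47138$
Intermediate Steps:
$W{\left(E \right)} = -6 + 6 E^{2}$ ($W{\left(E \right)} = -6 + 3 E \left(E + E\right) = -6 + 3 E 2 E = -6 + 3 \cdot 2 E^{2} = -6 + 6 E^{2}$)
$Q = 10080$ ($Q = 14 \left(-6 + 6 \left(-11\right)^{2}\right) = 14 \left(-6 + 6 \cdot 121\right) = 14 \left(-6 + 726\right) = 14 \cdot 720 = 10080$)
$\left(15684 + 21374\right) + Q = \left(15684 + 21374\right) + 10080 = 37058 + 10080 = 47138$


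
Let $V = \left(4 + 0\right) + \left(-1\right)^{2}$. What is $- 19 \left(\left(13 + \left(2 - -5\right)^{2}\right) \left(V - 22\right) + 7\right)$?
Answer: $19893$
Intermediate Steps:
$V = 5$ ($V = 4 + 1 = 5$)
$- 19 \left(\left(13 + \left(2 - -5\right)^{2}\right) \left(V - 22\right) + 7\right) = - 19 \left(\left(13 + \left(2 - -5\right)^{2}\right) \left(5 - 22\right) + 7\right) = - 19 \left(\left(13 + \left(2 + 5\right)^{2}\right) \left(-17\right) + 7\right) = - 19 \left(\left(13 + 7^{2}\right) \left(-17\right) + 7\right) = - 19 \left(\left(13 + 49\right) \left(-17\right) + 7\right) = - 19 \left(62 \left(-17\right) + 7\right) = - 19 \left(-1054 + 7\right) = \left(-19\right) \left(-1047\right) = 19893$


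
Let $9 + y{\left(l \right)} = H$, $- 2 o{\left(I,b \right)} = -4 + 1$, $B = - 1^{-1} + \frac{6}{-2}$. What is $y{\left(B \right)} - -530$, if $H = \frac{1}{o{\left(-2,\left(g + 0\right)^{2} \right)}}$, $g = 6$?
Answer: $\frac{1565}{3} \approx 521.67$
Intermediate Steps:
$B = -4$ ($B = \left(-1\right) 1 + 6 \left(- \frac{1}{2}\right) = -1 - 3 = -4$)
$o{\left(I,b \right)} = \frac{3}{2}$ ($o{\left(I,b \right)} = - \frac{-4 + 1}{2} = \left(- \frac{1}{2}\right) \left(-3\right) = \frac{3}{2}$)
$H = \frac{2}{3}$ ($H = \frac{1}{\frac{3}{2}} = \frac{2}{3} \approx 0.66667$)
$y{\left(l \right)} = - \frac{25}{3}$ ($y{\left(l \right)} = -9 + \frac{2}{3} = - \frac{25}{3}$)
$y{\left(B \right)} - -530 = - \frac{25}{3} - -530 = - \frac{25}{3} + 530 = \frac{1565}{3}$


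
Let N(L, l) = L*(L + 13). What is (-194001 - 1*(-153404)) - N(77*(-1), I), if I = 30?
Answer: -45525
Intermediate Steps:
N(L, l) = L*(13 + L)
(-194001 - 1*(-153404)) - N(77*(-1), I) = (-194001 - 1*(-153404)) - 77*(-1)*(13 + 77*(-1)) = (-194001 + 153404) - (-77)*(13 - 77) = -40597 - (-77)*(-64) = -40597 - 1*4928 = -40597 - 4928 = -45525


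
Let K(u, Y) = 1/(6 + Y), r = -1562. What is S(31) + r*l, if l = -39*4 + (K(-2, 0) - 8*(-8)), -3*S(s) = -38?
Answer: 430369/3 ≈ 1.4346e+5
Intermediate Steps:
S(s) = 38/3 (S(s) = -⅓*(-38) = 38/3)
l = -551/6 (l = -39*4 + (1/(6 + 0) - 8*(-8)) = -156 + (1/6 + 64) = -156 + (⅙ + 64) = -156 + 385/6 = -551/6 ≈ -91.833)
S(31) + r*l = 38/3 - 1562*(-551/6) = 38/3 + 430331/3 = 430369/3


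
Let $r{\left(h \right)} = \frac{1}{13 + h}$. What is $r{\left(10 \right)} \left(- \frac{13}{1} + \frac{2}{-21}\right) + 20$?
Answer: $\frac{9385}{483} \approx 19.431$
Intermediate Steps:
$r{\left(10 \right)} \left(- \frac{13}{1} + \frac{2}{-21}\right) + 20 = \frac{- \frac{13}{1} + \frac{2}{-21}}{13 + 10} + 20 = \frac{\left(-13\right) 1 + 2 \left(- \frac{1}{21}\right)}{23} + 20 = \frac{-13 - \frac{2}{21}}{23} + 20 = \frac{1}{23} \left(- \frac{275}{21}\right) + 20 = - \frac{275}{483} + 20 = \frac{9385}{483}$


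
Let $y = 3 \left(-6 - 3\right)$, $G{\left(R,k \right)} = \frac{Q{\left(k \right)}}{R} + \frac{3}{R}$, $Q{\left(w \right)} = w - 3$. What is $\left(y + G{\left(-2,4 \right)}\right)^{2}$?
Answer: $841$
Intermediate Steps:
$Q{\left(w \right)} = -3 + w$
$G{\left(R,k \right)} = \frac{3}{R} + \frac{-3 + k}{R}$ ($G{\left(R,k \right)} = \frac{-3 + k}{R} + \frac{3}{R} = \frac{3}{R} + \frac{-3 + k}{R}$)
$y = -27$ ($y = 3 \left(-9\right) = -27$)
$\left(y + G{\left(-2,4 \right)}\right)^{2} = \left(-27 + \frac{4}{-2}\right)^{2} = \left(-27 + 4 \left(- \frac{1}{2}\right)\right)^{2} = \left(-27 - 2\right)^{2} = \left(-29\right)^{2} = 841$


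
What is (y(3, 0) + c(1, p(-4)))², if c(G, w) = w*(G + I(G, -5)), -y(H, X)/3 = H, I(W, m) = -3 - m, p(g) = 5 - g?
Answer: 324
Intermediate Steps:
y(H, X) = -3*H
c(G, w) = w*(2 + G) (c(G, w) = w*(G + (-3 - 1*(-5))) = w*(G + (-3 + 5)) = w*(G + 2) = w*(2 + G))
(y(3, 0) + c(1, p(-4)))² = (-3*3 + (5 - 1*(-4))*(2 + 1))² = (-9 + (5 + 4)*3)² = (-9 + 9*3)² = (-9 + 27)² = 18² = 324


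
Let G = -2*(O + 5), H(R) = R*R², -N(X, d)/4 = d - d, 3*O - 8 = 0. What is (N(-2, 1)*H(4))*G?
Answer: 0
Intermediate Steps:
O = 8/3 (O = 8/3 + (⅓)*0 = 8/3 + 0 = 8/3 ≈ 2.6667)
N(X, d) = 0 (N(X, d) = -4*(d - d) = -4*0 = 0)
H(R) = R³
G = -46/3 (G = -2*(8/3 + 5) = -2*23/3 = -46/3 ≈ -15.333)
(N(-2, 1)*H(4))*G = (0*4³)*(-46/3) = (0*64)*(-46/3) = 0*(-46/3) = 0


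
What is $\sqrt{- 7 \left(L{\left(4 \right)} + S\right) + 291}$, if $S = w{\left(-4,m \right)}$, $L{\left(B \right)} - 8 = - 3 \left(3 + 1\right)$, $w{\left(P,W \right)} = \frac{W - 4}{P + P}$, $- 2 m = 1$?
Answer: $\frac{71}{4} \approx 17.75$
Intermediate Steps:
$m = - \frac{1}{2}$ ($m = \left(- \frac{1}{2}\right) 1 = - \frac{1}{2} \approx -0.5$)
$w{\left(P,W \right)} = \frac{-4 + W}{2 P}$
$L{\left(B \right)} = -4$ ($L{\left(B \right)} = 8 - 3 \left(3 + 1\right) = 8 - 12 = -4$)
$S = \frac{9}{16}$ ($S = \frac{-4 - \frac{1}{2}}{2 \left(-4\right)} = \frac{1}{2} \left(- \frac{1}{4}\right) \left(- \frac{9}{2}\right) = \frac{9}{16} \approx 0.5625$)
$\sqrt{- 7 \left(L{\left(4 \right)} + S\right) + 291} = \sqrt{- 7 \left(-4 + \frac{9}{16}\right) + 291} = \sqrt{\left(-7\right) \left(- \frac{55}{16}\right) + 291} = \sqrt{\frac{385}{16} + 291} = \sqrt{\frac{5041}{16}} = \frac{71}{4}$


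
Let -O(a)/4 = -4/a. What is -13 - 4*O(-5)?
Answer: -⅕ ≈ -0.20000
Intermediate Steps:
O(a) = 16/a (O(a) = -(-16)/a = 16/a)
-13 - 4*O(-5) = -13 - 64/(-5) = -13 - 64*(-1)/5 = -13 - 4*(-16/5) = -13 + 64/5 = -⅕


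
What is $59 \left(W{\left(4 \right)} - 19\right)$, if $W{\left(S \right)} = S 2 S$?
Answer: $767$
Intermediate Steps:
$W{\left(S \right)} = 2 S^{2}$ ($W{\left(S \right)} = 2 S S = 2 S^{2}$)
$59 \left(W{\left(4 \right)} - 19\right) = 59 \left(2 \cdot 4^{2} - 19\right) = 59 \left(2 \cdot 16 - 19\right) = 59 \left(32 - 19\right) = 59 \cdot 13 = 767$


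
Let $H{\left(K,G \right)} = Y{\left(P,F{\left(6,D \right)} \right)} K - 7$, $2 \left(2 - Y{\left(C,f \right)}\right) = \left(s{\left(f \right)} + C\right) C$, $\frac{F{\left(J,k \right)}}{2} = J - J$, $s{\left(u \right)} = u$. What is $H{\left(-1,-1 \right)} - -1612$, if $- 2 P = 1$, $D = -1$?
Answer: $\frac{12825}{8} \approx 1603.1$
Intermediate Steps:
$F{\left(J,k \right)} = 0$ ($F{\left(J,k \right)} = 2 \left(J - J\right) = 2 \cdot 0 = 0$)
$P = - \frac{1}{2}$ ($P = \left(- \frac{1}{2}\right) 1 = - \frac{1}{2} \approx -0.5$)
$Y{\left(C,f \right)} = 2 - \frac{C \left(C + f\right)}{2}$ ($Y{\left(C,f \right)} = 2 - \frac{\left(f + C\right) C}{2} = 2 - \frac{\left(C + f\right) C}{2} = 2 - \frac{C \left(C + f\right)}{2}$)
$H{\left(K,G \right)} = -7 + \frac{15 K}{8}$ ($H{\left(K,G \right)} = \left(2 - \frac{\left(- \frac{1}{2}\right)^{2}}{2} - \left(- \frac{1}{4}\right) 0\right) K - 7 = \left(2 - \frac{1}{8} + 0\right) K - 7 = \frac{15 K}{8} - 7 = -7 + \frac{15 K}{8}$)
$H{\left(-1,-1 \right)} - -1612 = \left(-7 + \frac{15}{8} \left(-1\right)\right) - -1612 = \left(-7 - \frac{15}{8}\right) + 1612 = - \frac{71}{8} + 1612 = \frac{12825}{8}$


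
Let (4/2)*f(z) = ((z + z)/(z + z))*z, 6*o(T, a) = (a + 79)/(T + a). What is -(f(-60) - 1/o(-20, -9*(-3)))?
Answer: 1611/53 ≈ 30.396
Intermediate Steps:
o(T, a) = (79 + a)/(6*(T + a)) (o(T, a) = ((a + 79)/(T + a))/6 = ((79 + a)/(T + a))/6 = (79 + a)/(6*(T + a)))
f(z) = z/2 (f(z) = (((z + z)/(z + z))*z)/2 = (((2*z)/((2*z)))*z)/2 = (((2*z)*(1/(2*z)))*z)/2 = (1*z)/2 = z/2)
-(f(-60) - 1/o(-20, -9*(-3))) = -((½)*(-60) - 1/((79 - 9*(-3))/(6*(-20 - 9*(-3))))) = -(-30 - 1/((79 + 27)/(6*(-20 + 27)))) = -(-30 - 1/((⅙)*106/7)) = -(-30 - 1/((⅙)*(⅐)*106)) = -(-30 - 1/53/21) = -(-30 - 1*21/53) = -(-30 - 21/53) = -1*(-1611/53) = 1611/53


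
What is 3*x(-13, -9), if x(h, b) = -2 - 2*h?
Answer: 72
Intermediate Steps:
3*x(-13, -9) = 3*(-2 - 2*(-13)) = 3*(-2 + 26) = 3*24 = 72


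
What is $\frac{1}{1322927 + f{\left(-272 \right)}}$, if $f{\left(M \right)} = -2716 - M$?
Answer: $\frac{1}{1320483} \approx 7.573 \cdot 10^{-7}$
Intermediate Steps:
$\frac{1}{1322927 + f{\left(-272 \right)}} = \frac{1}{1322927 - 2444} = \frac{1}{1320483}$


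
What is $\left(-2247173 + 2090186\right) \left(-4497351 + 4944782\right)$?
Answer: $-70240850397$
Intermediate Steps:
$\left(-2247173 + 2090186\right) \left(-4497351 + 4944782\right) = \left(-156987\right) 447431 = -70240850397$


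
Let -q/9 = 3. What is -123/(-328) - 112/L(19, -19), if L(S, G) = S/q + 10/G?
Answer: 461541/5048 ≈ 91.430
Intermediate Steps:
q = -27 (q = -9*3 = -27)
L(S, G) = 10/G - S/27 (L(S, G) = S/(-27) + 10/G = S*(-1/27) + 10/G = -S/27 + 10/G = 10/G - S/27)
-123/(-328) - 112/L(19, -19) = -123/(-328) - 112/(10/(-19) - 1/27*19) = -123*(-1/328) - 112/(10*(-1/19) - 19/27) = 3/8 - 112/(-10/19 - 19/27) = 3/8 - 112/(-631/513) = 3/8 - 112*(-513/631) = 3/8 + 57456/631 = 461541/5048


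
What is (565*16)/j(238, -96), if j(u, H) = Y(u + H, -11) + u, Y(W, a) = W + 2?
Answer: 4520/191 ≈ 23.665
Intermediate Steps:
Y(W, a) = 2 + W
j(u, H) = 2 + H + 2*u (j(u, H) = (2 + (u + H)) + u = (2 + (H + u)) + u = (2 + H + u) + u = 2 + H + 2*u)
(565*16)/j(238, -96) = (565*16)/(2 - 96 + 2*238) = 9040/(2 - 96 + 476) = 9040/382 = 9040*(1/382) = 4520/191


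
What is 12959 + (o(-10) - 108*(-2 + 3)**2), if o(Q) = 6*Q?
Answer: 12791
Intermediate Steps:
12959 + (o(-10) - 108*(-2 + 3)**2) = 12959 + (6*(-10) - 108*(-2 + 3)**2) = 12959 + (-60 - 108*1**2) = 12959 + (-60 - 108*1) = 12959 + (-60 - 108) = 12959 - 168 = 12791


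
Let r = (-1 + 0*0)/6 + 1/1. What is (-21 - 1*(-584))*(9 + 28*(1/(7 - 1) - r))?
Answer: -16327/3 ≈ -5442.3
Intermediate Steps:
r = ⅚ (r = (-1 + 0)*(⅙) + 1*1 = -1*⅙ + 1 = -⅙ + 1 = ⅚ ≈ 0.83333)
(-21 - 1*(-584))*(9 + 28*(1/(7 - 1) - r)) = (-21 - 1*(-584))*(9 + 28*(1/(7 - 1) - 1*⅚)) = (-21 + 584)*(9 + 28*(1/6 - ⅚)) = 563*(9 + 28*(⅙ - ⅚)) = 563*(9 + 28*(-⅔)) = 563*(9 - 56/3) = 563*(-29/3) = -16327/3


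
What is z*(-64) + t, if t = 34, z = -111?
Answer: 7138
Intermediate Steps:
z*(-64) + t = -111*(-64) + 34 = 7104 + 34 = 7138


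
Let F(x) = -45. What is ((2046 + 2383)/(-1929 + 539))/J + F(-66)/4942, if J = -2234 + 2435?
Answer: -8615167/345186345 ≈ -0.024958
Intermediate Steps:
J = 201
((2046 + 2383)/(-1929 + 539))/J + F(-66)/4942 = ((2046 + 2383)/(-1929 + 539))/201 - 45/4942 = (4429/(-1390))*(1/201) - 45*1/4942 = (4429*(-1/1390))*(1/201) - 45/4942 = -4429/1390*1/201 - 45/4942 = -4429/279390 - 45/4942 = -8615167/345186345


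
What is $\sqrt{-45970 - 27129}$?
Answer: $i \sqrt{73099} \approx 270.37 i$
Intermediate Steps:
$\sqrt{-45970 - 27129} = \sqrt{-73099} = i \sqrt{73099}$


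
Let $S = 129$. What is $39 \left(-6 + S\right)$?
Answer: $4797$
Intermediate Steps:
$39 \left(-6 + S\right) = 39 \left(-6 + 129\right) = 39 \cdot 123 = 4797$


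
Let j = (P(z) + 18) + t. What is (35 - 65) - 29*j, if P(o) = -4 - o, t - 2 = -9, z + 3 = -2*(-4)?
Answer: -88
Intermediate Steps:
z = 5 (z = -3 - 2*(-4) = -3 + 8 = 5)
t = -7 (t = 2 - 9 = -7)
j = 2 (j = ((-4 - 1*5) + 18) - 7 = ((-4 - 5) + 18) - 7 = (-9 + 18) - 7 = 9 - 7 = 2)
(35 - 65) - 29*j = (35 - 65) - 29*2 = -30 - 58 = -88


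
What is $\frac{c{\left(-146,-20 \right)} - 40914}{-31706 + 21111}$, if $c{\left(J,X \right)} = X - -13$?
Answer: $\frac{40921}{10595} \approx 3.8623$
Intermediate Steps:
$c{\left(J,X \right)} = 13 + X$ ($c{\left(J,X \right)} = X + 13 = 13 + X$)
$\frac{c{\left(-146,-20 \right)} - 40914}{-31706 + 21111} = \frac{\left(13 - 20\right) - 40914}{-31706 + 21111} = \frac{-7 - 40914}{-10595} = \left(-40921\right) \left(- \frac{1}{10595}\right) = \frac{40921}{10595}$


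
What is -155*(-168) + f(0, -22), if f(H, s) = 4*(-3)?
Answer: 26028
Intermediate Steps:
f(H, s) = -12
-155*(-168) + f(0, -22) = -155*(-168) - 12 = 26040 - 12 = 26028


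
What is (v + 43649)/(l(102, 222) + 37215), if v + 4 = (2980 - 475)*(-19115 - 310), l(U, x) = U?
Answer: -6945140/5331 ≈ -1302.8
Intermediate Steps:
v = -48659629 (v = -4 + (2980 - 475)*(-19115 - 310) = -4 + 2505*(-19425) = -4 - 48659625 = -48659629)
(v + 43649)/(l(102, 222) + 37215) = (-48659629 + 43649)/(102 + 37215) = -48615980/37317 = -48615980*1/37317 = -6945140/5331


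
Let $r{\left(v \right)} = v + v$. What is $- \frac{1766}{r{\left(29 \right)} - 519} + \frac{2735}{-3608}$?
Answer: $\frac{5110893}{1663288} \approx 3.0728$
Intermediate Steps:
$r{\left(v \right)} = 2 v$
$- \frac{1766}{r{\left(29 \right)} - 519} + \frac{2735}{-3608} = - \frac{1766}{2 \cdot 29 - 519} + \frac{2735}{-3608} = - \frac{1766}{58 - 519} + 2735 \left(- \frac{1}{3608}\right) = - \frac{1766}{-461} - \frac{2735}{3608} = \left(-1766\right) \left(- \frac{1}{461}\right) - \frac{2735}{3608} = \frac{1766}{461} - \frac{2735}{3608} = \frac{5110893}{1663288}$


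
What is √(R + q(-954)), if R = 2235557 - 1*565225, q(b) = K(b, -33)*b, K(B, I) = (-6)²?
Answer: 2*√408997 ≈ 1279.1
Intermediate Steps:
K(B, I) = 36
q(b) = 36*b
R = 1670332 (R = 2235557 - 565225 = 1670332)
√(R + q(-954)) = √(1670332 + 36*(-954)) = √(1670332 - 34344) = √1635988 = 2*√408997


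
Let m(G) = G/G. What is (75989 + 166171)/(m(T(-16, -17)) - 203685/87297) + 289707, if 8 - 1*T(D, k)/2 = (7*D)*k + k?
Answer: 349404911/3233 ≈ 1.0807e+5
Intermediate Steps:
T(D, k) = 16 - 2*k - 14*D*k (T(D, k) = 16 - 2*((7*D)*k + k) = 16 - 2*(7*D*k + k) = 16 - 2*(k + 7*D*k) = 16 + (-2*k - 14*D*k) = 16 - 2*k - 14*D*k)
m(G) = 1
(75989 + 166171)/(m(T(-16, -17)) - 203685/87297) + 289707 = (75989 + 166171)/(1 - 203685/87297) + 289707 = 242160/(1 - 203685*1/87297) + 289707 = 242160/(1 - 67895/29099) + 289707 = 242160/(-38796/29099) + 289707 = 242160*(-29099/38796) + 289707 = -587217820/3233 + 289707 = 349404911/3233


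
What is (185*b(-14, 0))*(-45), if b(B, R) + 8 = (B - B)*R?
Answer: 66600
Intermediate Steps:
b(B, R) = -8 (b(B, R) = -8 + (B - B)*R = -8 + 0*R = -8 + 0 = -8)
(185*b(-14, 0))*(-45) = (185*(-8))*(-45) = -1480*(-45) = 66600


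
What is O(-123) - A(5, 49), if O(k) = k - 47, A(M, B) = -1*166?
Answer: -4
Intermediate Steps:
A(M, B) = -166
O(k) = -47 + k
O(-123) - A(5, 49) = (-47 - 123) - 1*(-166) = -170 + 166 = -4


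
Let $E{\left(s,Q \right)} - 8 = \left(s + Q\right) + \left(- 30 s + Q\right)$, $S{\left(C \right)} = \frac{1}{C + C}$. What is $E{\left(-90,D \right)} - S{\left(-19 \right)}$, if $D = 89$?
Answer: $\frac{106249}{38} \approx 2796.0$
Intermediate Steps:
$S{\left(C \right)} = \frac{1}{2 C}$
$E{\left(s,Q \right)} = 8 - 29 s + 2 Q$ ($E{\left(s,Q \right)} = 8 + \left(\left(s + Q\right) + \left(- 30 s + Q\right)\right) = 8 + \left(\left(Q + s\right) + \left(Q - 30 s\right)\right) = 8 + \left(- 29 s + 2 Q\right) = 8 - 29 s + 2 Q$)
$E{\left(-90,D \right)} - S{\left(-19 \right)} = \left(8 - -2610 + 2 \cdot 89\right) - \frac{1}{2 \left(-19\right)} = \left(8 + 2610 + 178\right) - \frac{1}{2} \left(- \frac{1}{19}\right) = 2796 - - \frac{1}{38} = 2796 + \frac{1}{38} = \frac{106249}{38}$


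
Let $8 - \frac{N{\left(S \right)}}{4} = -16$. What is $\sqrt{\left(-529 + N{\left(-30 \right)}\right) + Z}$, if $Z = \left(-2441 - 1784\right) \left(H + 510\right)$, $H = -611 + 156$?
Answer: $2 i \sqrt{58202} \approx 482.5 i$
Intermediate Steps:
$H = -455$
$Z = -232375$ ($Z = \left(-2441 - 1784\right) \left(-455 + 510\right) = \left(-4225\right) 55 = -232375$)
$N{\left(S \right)} = 96$ ($N{\left(S \right)} = 32 - -64 = 32 + 64 = 96$)
$\sqrt{\left(-529 + N{\left(-30 \right)}\right) + Z} = \sqrt{\left(-529 + 96\right) - 232375} = \sqrt{-433 - 232375} = \sqrt{-232808} = 2 i \sqrt{58202}$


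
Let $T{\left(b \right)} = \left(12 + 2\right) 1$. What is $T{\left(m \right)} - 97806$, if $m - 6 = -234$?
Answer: $-97792$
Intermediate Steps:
$m = -228$ ($m = 6 - 234 = -228$)
$T{\left(b \right)} = 14$ ($T{\left(b \right)} = 14 \cdot 1 = 14$)
$T{\left(m \right)} - 97806 = 14 - 97806 = -97792$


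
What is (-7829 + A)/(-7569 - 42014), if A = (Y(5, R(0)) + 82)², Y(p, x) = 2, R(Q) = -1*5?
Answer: 773/49583 ≈ 0.015590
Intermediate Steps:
R(Q) = -5
A = 7056 (A = (2 + 82)² = 84² = 7056)
(-7829 + A)/(-7569 - 42014) = (-7829 + 7056)/(-7569 - 42014) = -773/(-49583) = -773*(-1/49583) = 773/49583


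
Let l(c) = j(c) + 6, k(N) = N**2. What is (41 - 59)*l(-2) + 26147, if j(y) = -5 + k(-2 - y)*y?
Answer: 26129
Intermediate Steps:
j(y) = -5 + y*(-2 - y)**2 (j(y) = -5 + (-2 - y)**2*y = -5 + y*(-2 - y)**2)
l(c) = 1 + c*(2 + c)**2 (l(c) = (-5 + c*(2 + c)**2) + 6 = 1 + c*(2 + c)**2)
(41 - 59)*l(-2) + 26147 = (41 - 59)*(1 - 2*(2 - 2)**2) + 26147 = -18*(1 - 2*0**2) + 26147 = -18*(1 - 2*0) + 26147 = -18*(1 + 0) + 26147 = -18*1 + 26147 = -18 + 26147 = 26129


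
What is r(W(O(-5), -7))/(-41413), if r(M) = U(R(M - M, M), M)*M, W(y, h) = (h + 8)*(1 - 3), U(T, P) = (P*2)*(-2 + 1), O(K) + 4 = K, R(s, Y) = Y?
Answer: 8/41413 ≈ 0.00019318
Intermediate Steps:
O(K) = -4 + K
U(T, P) = -2*P (U(T, P) = (2*P)*(-1) = -2*P)
W(y, h) = -16 - 2*h (W(y, h) = (8 + h)*(-2) = -16 - 2*h)
r(M) = -2*M² (r(M) = (-2*M)*M = -2*M²)
r(W(O(-5), -7))/(-41413) = -2*(-16 - 2*(-7))²/(-41413) = -2*(-16 + 14)²*(-1/41413) = -2*(-2)²*(-1/41413) = -2*4*(-1/41413) = -8*(-1/41413) = 8/41413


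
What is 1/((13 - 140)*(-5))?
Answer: 1/635 ≈ 0.0015748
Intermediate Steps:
1/((13 - 140)*(-5)) = 1/(-127*(-5)) = 1/635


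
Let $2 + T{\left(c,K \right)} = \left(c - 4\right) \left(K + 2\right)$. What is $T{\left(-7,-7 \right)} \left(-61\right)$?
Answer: $-3233$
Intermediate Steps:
$T{\left(c,K \right)} = -2 + \left(-4 + c\right) \left(2 + K\right)$ ($T{\left(c,K \right)} = -2 + \left(c - 4\right) \left(K + 2\right) = -2 + \left(-4 + c\right) \left(2 + K\right)$)
$T{\left(-7,-7 \right)} \left(-61\right) = \left(-10 - -28 + 2 \left(-7\right) - -49\right) \left(-61\right) = \left(-10 + 28 - 14 + 49\right) \left(-61\right) = 53 \left(-61\right) = -3233$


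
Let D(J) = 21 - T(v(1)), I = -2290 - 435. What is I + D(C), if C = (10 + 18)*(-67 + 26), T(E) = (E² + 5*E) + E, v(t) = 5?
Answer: -2759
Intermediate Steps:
I = -2725
T(E) = E² + 6*E
C = -1148 (C = 28*(-41) = -1148)
D(J) = -34 (D(J) = 21 - 5*(6 + 5) = 21 - 5*11 = 21 - 1*55 = 21 - 55 = -34)
I + D(C) = -2725 - 34 = -2759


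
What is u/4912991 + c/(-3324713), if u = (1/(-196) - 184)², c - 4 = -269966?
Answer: 7896620648186671/89642556335647504 ≈ 0.088090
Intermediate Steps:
c = -269962 (c = 4 - 269966 = -269962)
u = 1300684225/38416 (u = (-1/196 - 184)² = (-36065/196)² = 1300684225/38416 ≈ 33858.)
u/4912991 + c/(-3324713) = (1300684225/38416)/4912991 - 269962/(-3324713) = (1300684225/38416)*(1/4912991) - 269962*(-1/3324713) = 1300684225/188737462256 + 38566/474959 = 7896620648186671/89642556335647504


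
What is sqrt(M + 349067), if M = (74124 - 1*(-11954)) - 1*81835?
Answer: sqrt(353310) ≈ 594.40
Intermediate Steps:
M = 4243 (M = (74124 + 11954) - 81835 = 86078 - 81835 = 4243)
sqrt(M + 349067) = sqrt(4243 + 349067) = sqrt(353310)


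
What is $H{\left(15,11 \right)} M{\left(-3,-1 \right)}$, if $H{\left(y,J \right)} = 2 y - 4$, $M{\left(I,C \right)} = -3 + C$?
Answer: $-104$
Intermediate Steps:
$H{\left(y,J \right)} = -4 + 2 y$
$H{\left(15,11 \right)} M{\left(-3,-1 \right)} = \left(-4 + 2 \cdot 15\right) \left(-3 - 1\right) = \left(-4 + 30\right) \left(-4\right) = 26 \left(-4\right) = -104$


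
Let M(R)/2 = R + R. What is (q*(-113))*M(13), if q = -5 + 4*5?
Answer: -88140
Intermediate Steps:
M(R) = 4*R (M(R) = 2*(R + R) = 2*(2*R) = 4*R)
q = 15 (q = -5 + 20 = 15)
(q*(-113))*M(13) = (15*(-113))*(4*13) = -1695*52 = -88140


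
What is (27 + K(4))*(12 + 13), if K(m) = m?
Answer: 775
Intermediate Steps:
(27 + K(4))*(12 + 13) = (27 + 4)*(12 + 13) = 31*25 = 775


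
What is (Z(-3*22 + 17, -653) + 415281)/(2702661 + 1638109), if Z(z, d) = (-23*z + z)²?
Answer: 315473/868154 ≈ 0.36338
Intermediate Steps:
Z(z, d) = 484*z² (Z(z, d) = (-22*z)² = 484*z²)
(Z(-3*22 + 17, -653) + 415281)/(2702661 + 1638109) = (484*(-3*22 + 17)² + 415281)/(2702661 + 1638109) = (484*(-66 + 17)² + 415281)/4340770 = (484*(-49)² + 415281)*(1/4340770) = (484*2401 + 415281)*(1/4340770) = (1162084 + 415281)*(1/4340770) = 1577365*(1/4340770) = 315473/868154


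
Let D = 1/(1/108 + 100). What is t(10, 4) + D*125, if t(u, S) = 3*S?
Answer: 143112/10801 ≈ 13.250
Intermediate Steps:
D = 108/10801 (D = 1/(1/108 + 100) = 1/(10801/108) = 108/10801 ≈ 0.0099991)
t(10, 4) + D*125 = 3*4 + (108/10801)*125 = 12 + 13500/10801 = 143112/10801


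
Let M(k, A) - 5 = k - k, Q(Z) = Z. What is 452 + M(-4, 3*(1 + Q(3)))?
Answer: 457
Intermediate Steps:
M(k, A) = 5 (M(k, A) = 5 + (k - k) = 5 + 0 = 5)
452 + M(-4, 3*(1 + Q(3))) = 452 + 5 = 457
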